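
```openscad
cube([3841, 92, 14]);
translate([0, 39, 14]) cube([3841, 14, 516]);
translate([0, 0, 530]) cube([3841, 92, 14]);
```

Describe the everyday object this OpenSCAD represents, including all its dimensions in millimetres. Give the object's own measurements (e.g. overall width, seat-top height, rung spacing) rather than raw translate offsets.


An I-beam lying along x, 3841 mm long. Overall section height 544 mm. Two flanges 92 mm wide (y) and 14 mm thick, one on the floor and one at the top; a web 14 mm thick runs between them, centred on the flange width.


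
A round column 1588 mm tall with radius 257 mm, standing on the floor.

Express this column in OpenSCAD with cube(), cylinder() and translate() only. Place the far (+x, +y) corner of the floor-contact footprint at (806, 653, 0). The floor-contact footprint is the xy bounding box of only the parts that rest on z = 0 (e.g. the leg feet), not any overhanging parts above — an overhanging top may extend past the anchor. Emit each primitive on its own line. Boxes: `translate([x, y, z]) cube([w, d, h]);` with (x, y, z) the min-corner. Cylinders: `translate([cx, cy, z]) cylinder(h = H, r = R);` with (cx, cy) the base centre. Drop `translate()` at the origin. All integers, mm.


translate([549, 396, 0]) cylinder(h = 1588, r = 257);


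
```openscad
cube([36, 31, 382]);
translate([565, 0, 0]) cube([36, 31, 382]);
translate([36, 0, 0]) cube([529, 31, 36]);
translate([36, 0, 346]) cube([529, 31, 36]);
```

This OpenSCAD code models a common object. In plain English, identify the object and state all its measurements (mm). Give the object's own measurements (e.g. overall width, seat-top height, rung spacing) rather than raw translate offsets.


A rectangular picture frame lying in the x–z plane (depth along y). The opening is 529 mm wide (x) by 310 mm tall (z), surrounded by a border 36 mm wide on all four sides. The frame is 31 mm deep and is made of two full-height vertical stiles with two horizontal rails fitted between them.


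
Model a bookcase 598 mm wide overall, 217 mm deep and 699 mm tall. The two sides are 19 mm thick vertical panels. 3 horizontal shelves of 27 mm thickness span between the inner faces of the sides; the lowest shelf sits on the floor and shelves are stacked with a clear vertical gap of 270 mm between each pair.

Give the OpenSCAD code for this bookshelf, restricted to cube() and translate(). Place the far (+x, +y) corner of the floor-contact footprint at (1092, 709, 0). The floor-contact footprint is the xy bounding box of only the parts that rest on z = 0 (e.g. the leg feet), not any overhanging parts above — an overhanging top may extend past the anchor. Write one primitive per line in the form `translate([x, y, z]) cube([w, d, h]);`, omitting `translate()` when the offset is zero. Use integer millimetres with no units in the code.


translate([494, 492, 0]) cube([19, 217, 699]);
translate([1073, 492, 0]) cube([19, 217, 699]);
translate([513, 492, 0]) cube([560, 217, 27]);
translate([513, 492, 297]) cube([560, 217, 27]);
translate([513, 492, 594]) cube([560, 217, 27]);


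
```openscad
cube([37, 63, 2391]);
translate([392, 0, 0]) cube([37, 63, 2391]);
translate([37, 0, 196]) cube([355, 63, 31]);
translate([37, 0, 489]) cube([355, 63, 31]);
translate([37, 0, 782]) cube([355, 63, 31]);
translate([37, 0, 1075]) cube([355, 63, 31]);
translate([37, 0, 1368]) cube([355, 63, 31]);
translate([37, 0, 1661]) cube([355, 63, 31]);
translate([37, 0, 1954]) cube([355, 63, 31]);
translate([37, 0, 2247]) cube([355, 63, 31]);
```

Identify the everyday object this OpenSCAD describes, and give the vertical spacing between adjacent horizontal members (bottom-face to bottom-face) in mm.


A ladder. The rung spacing is 293 mm.

Two tall 37×63 posts with 8 short bars between them — a ladder. Adjacent rungs sit at z = 196 and z = 489, so the spacing is 489 − 196 = 293 mm.


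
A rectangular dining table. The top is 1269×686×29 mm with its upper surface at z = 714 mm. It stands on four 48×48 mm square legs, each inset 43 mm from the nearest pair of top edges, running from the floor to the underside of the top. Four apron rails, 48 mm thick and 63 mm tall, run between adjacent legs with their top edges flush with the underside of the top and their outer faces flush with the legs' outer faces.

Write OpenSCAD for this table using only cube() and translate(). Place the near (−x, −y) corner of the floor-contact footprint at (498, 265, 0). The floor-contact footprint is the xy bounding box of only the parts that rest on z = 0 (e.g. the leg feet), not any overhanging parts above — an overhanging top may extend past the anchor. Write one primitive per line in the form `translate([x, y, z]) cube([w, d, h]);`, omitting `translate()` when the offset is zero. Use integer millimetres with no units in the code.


// leg_h = 714 - 29 = 685
// apron z = 685 - 63 = 622
translate([455, 222, 685]) cube([1269, 686, 29]);
translate([498, 265, 0]) cube([48, 48, 685]);
translate([1633, 265, 0]) cube([48, 48, 685]);
translate([498, 817, 0]) cube([48, 48, 685]);
translate([1633, 817, 0]) cube([48, 48, 685]);
translate([546, 265, 622]) cube([1087, 48, 63]);
translate([546, 817, 622]) cube([1087, 48, 63]);
translate([498, 313, 622]) cube([48, 504, 63]);
translate([1633, 313, 622]) cube([48, 504, 63]);


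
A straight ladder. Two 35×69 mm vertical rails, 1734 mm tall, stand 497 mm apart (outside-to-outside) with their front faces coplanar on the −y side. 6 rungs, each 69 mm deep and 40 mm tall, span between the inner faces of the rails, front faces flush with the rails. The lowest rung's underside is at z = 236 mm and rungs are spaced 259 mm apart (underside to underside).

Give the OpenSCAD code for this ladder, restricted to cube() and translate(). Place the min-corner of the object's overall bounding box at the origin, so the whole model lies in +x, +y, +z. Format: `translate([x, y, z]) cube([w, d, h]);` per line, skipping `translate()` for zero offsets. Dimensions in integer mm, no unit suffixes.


// rung span = 497 - 2*35 = 427
// rung[k] z = 236 + k*259
cube([35, 69, 1734]);
translate([462, 0, 0]) cube([35, 69, 1734]);
translate([35, 0, 236]) cube([427, 69, 40]);
translate([35, 0, 495]) cube([427, 69, 40]);
translate([35, 0, 754]) cube([427, 69, 40]);
translate([35, 0, 1013]) cube([427, 69, 40]);
translate([35, 0, 1272]) cube([427, 69, 40]);
translate([35, 0, 1531]) cube([427, 69, 40]);


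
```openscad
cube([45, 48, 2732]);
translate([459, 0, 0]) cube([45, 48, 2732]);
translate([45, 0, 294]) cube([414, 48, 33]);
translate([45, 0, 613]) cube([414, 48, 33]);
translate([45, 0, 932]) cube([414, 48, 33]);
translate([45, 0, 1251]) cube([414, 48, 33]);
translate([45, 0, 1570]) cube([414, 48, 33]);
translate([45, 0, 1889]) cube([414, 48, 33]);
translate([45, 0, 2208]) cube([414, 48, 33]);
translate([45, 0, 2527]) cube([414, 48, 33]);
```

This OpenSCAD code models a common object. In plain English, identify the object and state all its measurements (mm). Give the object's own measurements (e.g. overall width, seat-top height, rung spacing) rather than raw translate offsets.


A straight ladder. Two 45×48 mm vertical rails, 2732 mm tall, stand 504 mm apart (outside-to-outside) with their front faces coplanar on the −y side. 8 rungs, each 48 mm deep and 33 mm tall, span between the inner faces of the rails, front faces flush with the rails. The lowest rung's underside is at z = 294 mm and rungs are spaced 319 mm apart (underside to underside).


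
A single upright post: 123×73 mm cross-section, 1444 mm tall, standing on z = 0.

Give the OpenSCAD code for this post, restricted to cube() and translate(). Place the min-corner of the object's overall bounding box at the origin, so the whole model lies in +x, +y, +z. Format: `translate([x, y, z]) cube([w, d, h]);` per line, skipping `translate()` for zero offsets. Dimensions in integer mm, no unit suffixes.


cube([123, 73, 1444]);


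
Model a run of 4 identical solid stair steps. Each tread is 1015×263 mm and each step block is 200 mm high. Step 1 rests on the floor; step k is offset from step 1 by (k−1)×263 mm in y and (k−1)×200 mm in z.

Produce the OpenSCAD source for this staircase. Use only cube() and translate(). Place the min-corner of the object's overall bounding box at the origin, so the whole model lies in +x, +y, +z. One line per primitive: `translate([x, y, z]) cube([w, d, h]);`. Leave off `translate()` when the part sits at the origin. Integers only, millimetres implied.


cube([1015, 263, 200]);
translate([0, 263, 200]) cube([1015, 263, 200]);
translate([0, 526, 400]) cube([1015, 263, 200]);
translate([0, 789, 600]) cube([1015, 263, 200]);


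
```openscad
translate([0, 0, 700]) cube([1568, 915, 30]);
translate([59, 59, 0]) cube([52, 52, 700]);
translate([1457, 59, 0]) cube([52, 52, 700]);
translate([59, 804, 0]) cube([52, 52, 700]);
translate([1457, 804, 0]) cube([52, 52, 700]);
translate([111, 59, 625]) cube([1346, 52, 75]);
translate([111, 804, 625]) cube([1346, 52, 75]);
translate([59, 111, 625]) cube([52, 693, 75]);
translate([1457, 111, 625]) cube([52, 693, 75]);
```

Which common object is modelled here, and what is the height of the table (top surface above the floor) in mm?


A table. The table height is 730 mm.

A 1568×915×30 slab sits at z = 700 on four 52 mm square posts — a table. The top surface is at 700 + 30 = 730 mm.


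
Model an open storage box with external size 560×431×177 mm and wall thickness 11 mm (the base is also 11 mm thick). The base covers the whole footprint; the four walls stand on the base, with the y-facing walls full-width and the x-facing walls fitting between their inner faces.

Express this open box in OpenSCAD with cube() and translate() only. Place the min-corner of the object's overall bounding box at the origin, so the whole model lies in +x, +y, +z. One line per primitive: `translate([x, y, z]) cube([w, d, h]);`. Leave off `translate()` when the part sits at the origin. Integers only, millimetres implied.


cube([560, 431, 11]);
translate([0, 0, 11]) cube([560, 11, 166]);
translate([0, 420, 11]) cube([560, 11, 166]);
translate([0, 11, 11]) cube([11, 409, 166]);
translate([549, 11, 11]) cube([11, 409, 166]);


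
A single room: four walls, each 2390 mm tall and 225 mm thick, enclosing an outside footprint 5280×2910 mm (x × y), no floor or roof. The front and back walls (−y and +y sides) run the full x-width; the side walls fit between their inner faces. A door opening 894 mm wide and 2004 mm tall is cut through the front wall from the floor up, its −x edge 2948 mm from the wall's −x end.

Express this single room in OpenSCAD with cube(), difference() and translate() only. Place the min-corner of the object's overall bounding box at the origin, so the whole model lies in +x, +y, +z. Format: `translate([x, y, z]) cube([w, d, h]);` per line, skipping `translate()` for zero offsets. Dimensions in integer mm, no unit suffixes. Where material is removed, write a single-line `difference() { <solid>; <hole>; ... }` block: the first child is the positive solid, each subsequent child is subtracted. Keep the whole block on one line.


difference() { cube([5280, 225, 2390]); translate([2948, 0, 0]) cube([894, 225, 2004]); }
translate([0, 2685, 0]) cube([5280, 225, 2390]);
translate([0, 225, 0]) cube([225, 2460, 2390]);
translate([5055, 225, 0]) cube([225, 2460, 2390]);


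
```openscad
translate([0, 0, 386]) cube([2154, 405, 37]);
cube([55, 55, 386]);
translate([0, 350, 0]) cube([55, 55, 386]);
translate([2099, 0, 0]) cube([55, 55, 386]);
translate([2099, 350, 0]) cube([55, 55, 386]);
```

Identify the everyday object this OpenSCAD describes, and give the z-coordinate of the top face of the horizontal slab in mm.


A bench. The seat-top height is 423 mm.

A long slab on four corner posts — a bench. The slab sits at z = 386 with thickness 37, so the top is 386 + 37 = 423 mm.


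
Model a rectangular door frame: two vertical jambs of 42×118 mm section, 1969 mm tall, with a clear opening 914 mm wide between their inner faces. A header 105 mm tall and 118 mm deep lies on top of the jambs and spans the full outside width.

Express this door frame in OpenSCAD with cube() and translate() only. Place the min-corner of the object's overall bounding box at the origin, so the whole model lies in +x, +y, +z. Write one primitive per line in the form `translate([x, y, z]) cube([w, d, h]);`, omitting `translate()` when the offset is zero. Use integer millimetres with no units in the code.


cube([42, 118, 1969]);
translate([956, 0, 0]) cube([42, 118, 1969]);
translate([0, 0, 1969]) cube([998, 118, 105]);


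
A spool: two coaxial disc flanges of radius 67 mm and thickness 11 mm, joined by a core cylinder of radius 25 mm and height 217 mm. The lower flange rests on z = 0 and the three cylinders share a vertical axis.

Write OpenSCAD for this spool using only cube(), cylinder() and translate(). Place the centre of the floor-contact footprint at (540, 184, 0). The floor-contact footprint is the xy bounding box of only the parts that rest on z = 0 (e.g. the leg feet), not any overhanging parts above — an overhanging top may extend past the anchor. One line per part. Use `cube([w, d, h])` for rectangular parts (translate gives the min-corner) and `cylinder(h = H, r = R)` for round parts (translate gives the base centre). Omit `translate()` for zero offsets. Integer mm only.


translate([540, 184, 0]) cylinder(h = 11, r = 67);
translate([540, 184, 11]) cylinder(h = 217, r = 25);
translate([540, 184, 228]) cylinder(h = 11, r = 67);


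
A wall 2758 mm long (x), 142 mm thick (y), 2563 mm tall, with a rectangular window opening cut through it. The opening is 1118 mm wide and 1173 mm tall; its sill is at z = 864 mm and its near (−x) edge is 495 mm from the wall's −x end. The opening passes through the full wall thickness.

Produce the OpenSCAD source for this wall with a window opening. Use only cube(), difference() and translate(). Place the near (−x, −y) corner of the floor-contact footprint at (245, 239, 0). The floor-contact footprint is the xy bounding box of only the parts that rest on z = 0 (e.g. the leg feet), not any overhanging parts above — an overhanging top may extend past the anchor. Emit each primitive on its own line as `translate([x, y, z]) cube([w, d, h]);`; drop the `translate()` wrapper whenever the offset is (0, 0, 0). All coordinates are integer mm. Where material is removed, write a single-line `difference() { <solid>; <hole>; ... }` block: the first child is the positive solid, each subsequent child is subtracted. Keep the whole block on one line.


difference() { translate([245, 239, 0]) cube([2758, 142, 2563]); translate([740, 239, 864]) cube([1118, 142, 1173]); }


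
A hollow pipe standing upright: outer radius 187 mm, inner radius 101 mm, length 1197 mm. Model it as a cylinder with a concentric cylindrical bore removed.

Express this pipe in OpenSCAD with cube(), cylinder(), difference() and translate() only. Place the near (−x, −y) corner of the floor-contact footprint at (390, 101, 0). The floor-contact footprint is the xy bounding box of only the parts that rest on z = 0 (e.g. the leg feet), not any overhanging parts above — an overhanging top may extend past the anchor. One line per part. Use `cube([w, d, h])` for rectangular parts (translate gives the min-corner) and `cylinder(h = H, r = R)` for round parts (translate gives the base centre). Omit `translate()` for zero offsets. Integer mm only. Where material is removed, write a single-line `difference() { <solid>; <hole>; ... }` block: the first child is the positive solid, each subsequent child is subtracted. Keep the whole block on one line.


difference() { translate([577, 288, 0]) cylinder(h = 1197, r = 187); translate([577, 288, 0]) cylinder(h = 1197, r = 101); }


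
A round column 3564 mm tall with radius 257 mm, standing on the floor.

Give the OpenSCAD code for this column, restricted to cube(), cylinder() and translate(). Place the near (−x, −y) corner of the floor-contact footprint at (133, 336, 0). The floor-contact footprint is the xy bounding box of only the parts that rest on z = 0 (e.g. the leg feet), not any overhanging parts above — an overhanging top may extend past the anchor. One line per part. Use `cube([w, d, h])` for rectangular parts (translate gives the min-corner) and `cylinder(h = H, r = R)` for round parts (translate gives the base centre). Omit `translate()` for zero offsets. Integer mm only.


translate([390, 593, 0]) cylinder(h = 3564, r = 257);


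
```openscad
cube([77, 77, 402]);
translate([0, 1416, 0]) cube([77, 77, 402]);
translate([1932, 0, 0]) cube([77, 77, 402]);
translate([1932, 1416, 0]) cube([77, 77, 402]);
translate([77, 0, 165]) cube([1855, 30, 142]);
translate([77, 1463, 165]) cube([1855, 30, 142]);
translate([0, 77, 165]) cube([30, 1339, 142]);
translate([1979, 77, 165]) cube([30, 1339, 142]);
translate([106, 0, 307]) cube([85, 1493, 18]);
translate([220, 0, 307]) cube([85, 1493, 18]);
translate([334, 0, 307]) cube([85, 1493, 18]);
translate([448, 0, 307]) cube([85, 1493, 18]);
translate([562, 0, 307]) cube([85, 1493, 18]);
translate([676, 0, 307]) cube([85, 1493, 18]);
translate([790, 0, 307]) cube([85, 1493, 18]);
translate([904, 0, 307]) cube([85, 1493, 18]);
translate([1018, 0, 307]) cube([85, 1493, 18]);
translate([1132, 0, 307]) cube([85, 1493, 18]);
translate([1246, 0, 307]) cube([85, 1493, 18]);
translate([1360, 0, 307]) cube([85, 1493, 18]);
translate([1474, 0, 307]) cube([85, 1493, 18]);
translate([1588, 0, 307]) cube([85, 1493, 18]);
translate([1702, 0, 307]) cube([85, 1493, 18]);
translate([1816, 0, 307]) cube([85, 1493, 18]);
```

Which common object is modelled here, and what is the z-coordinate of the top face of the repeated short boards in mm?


A bed frame. The slat-top height is 325 mm.

Four posts, four rails, and a row of slats — a bed frame. Slats sit on the rails at z = 165 + 142 = 307; with slat thickness 18, the top is 325 mm.


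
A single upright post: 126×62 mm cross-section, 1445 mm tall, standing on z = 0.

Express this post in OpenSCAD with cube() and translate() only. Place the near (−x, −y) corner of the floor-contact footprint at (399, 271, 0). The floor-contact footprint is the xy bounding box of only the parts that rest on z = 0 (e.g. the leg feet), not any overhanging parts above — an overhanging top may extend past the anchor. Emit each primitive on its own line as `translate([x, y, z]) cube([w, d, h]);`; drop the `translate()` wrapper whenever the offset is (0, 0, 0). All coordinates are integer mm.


translate([399, 271, 0]) cube([126, 62, 1445]);


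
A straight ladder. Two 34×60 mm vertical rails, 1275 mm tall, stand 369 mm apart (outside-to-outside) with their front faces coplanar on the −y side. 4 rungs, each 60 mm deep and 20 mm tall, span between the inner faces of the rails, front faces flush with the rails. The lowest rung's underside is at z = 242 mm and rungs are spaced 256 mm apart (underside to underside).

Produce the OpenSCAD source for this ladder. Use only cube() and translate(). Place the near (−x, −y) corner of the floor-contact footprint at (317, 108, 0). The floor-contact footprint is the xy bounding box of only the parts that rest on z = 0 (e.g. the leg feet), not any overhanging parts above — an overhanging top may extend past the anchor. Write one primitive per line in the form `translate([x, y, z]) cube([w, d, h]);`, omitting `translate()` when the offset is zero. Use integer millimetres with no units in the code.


translate([317, 108, 0]) cube([34, 60, 1275]);
translate([652, 108, 0]) cube([34, 60, 1275]);
translate([351, 108, 242]) cube([301, 60, 20]);
translate([351, 108, 498]) cube([301, 60, 20]);
translate([351, 108, 754]) cube([301, 60, 20]);
translate([351, 108, 1010]) cube([301, 60, 20]);


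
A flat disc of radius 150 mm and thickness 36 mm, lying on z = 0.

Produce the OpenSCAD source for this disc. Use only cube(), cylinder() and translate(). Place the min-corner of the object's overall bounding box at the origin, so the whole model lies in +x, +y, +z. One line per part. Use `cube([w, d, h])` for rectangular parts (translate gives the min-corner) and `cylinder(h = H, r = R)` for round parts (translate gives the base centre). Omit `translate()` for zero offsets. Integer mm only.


translate([150, 150, 0]) cylinder(h = 36, r = 150);


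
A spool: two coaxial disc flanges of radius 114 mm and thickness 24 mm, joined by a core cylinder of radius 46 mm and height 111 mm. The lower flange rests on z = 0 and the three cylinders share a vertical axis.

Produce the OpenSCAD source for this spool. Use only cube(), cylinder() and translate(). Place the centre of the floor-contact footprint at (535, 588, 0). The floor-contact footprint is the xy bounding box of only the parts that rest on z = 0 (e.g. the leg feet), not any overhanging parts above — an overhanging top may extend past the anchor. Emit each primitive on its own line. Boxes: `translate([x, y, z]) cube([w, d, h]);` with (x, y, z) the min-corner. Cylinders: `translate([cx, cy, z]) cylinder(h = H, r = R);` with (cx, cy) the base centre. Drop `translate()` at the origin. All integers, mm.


translate([535, 588, 0]) cylinder(h = 24, r = 114);
translate([535, 588, 24]) cylinder(h = 111, r = 46);
translate([535, 588, 135]) cylinder(h = 24, r = 114);


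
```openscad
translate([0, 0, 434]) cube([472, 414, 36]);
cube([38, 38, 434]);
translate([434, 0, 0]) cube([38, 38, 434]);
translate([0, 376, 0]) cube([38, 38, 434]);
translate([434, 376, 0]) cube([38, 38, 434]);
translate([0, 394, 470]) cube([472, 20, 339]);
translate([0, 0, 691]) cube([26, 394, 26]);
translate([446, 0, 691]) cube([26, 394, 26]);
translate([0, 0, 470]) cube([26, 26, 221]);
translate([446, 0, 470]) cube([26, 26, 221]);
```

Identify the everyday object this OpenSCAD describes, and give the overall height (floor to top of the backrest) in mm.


A chair. The overall height is 809 mm.

A slab on four corner posts with a tall panel at the back — a chair. The seat slab sits at z = 434 with thickness 36, and the 339 mm backrest starts at the seat top, so the overall height is 434 + 36 + 339 = 809 mm.


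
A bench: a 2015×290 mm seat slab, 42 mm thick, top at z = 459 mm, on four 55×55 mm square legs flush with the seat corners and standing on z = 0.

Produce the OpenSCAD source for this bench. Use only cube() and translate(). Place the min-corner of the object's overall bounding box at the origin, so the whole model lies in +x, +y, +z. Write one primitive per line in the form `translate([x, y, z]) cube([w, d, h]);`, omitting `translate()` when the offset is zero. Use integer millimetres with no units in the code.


translate([0, 0, 417]) cube([2015, 290, 42]);
cube([55, 55, 417]);
translate([0, 235, 0]) cube([55, 55, 417]);
translate([1960, 0, 0]) cube([55, 55, 417]);
translate([1960, 235, 0]) cube([55, 55, 417]);


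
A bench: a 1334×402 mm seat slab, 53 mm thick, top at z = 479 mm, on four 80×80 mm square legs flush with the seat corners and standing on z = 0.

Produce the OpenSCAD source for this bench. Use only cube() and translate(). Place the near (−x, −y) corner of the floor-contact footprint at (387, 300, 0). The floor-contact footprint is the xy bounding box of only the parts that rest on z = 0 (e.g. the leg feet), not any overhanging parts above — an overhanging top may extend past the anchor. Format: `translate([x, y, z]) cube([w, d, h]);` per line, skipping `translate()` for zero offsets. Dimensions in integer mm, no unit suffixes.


translate([387, 300, 426]) cube([1334, 402, 53]);
translate([387, 300, 0]) cube([80, 80, 426]);
translate([387, 622, 0]) cube([80, 80, 426]);
translate([1641, 300, 0]) cube([80, 80, 426]);
translate([1641, 622, 0]) cube([80, 80, 426]);


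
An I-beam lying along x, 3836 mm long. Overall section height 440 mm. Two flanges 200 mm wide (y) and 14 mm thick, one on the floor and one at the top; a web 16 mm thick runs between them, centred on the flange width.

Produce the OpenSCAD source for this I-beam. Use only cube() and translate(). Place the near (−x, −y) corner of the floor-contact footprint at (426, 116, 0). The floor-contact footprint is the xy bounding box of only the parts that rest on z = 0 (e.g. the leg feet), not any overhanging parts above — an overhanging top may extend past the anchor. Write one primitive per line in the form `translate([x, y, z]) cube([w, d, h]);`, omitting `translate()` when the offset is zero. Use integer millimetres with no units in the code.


translate([426, 116, 0]) cube([3836, 200, 14]);
translate([426, 208, 14]) cube([3836, 16, 412]);
translate([426, 116, 426]) cube([3836, 200, 14]);


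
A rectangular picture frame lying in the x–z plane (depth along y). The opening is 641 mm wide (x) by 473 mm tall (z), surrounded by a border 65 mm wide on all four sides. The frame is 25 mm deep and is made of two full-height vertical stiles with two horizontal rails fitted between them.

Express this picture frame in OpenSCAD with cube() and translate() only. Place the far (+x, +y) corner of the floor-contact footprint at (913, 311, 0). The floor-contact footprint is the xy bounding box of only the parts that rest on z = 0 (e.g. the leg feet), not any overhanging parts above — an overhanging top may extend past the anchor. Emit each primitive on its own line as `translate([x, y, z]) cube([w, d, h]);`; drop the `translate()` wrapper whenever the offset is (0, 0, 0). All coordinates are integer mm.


translate([142, 286, 0]) cube([65, 25, 603]);
translate([848, 286, 0]) cube([65, 25, 603]);
translate([207, 286, 0]) cube([641, 25, 65]);
translate([207, 286, 538]) cube([641, 25, 65]);


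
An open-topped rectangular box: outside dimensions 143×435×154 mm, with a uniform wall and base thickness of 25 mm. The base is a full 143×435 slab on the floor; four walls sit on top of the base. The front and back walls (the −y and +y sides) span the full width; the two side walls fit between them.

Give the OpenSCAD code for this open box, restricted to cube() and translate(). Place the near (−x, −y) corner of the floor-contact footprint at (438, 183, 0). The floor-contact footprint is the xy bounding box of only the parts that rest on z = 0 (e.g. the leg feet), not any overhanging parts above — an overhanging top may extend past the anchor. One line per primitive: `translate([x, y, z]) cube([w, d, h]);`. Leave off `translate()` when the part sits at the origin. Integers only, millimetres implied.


translate([438, 183, 0]) cube([143, 435, 25]);
translate([438, 183, 25]) cube([143, 25, 129]);
translate([438, 593, 25]) cube([143, 25, 129]);
translate([438, 208, 25]) cube([25, 385, 129]);
translate([556, 208, 25]) cube([25, 385, 129]);


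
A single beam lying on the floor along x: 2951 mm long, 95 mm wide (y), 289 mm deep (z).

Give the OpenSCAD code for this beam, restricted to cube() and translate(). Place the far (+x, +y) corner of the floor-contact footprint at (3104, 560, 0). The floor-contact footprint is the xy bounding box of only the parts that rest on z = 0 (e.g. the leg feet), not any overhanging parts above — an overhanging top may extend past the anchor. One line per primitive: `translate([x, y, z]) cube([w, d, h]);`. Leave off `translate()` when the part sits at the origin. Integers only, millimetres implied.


translate([153, 465, 0]) cube([2951, 95, 289]);


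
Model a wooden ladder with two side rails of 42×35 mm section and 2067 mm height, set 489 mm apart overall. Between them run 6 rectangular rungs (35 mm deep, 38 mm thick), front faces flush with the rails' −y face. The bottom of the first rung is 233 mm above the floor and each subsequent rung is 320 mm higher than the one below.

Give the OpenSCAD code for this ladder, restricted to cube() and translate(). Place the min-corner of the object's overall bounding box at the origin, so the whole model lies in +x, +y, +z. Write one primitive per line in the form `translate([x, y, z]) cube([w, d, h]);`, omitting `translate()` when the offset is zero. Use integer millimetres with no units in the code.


cube([42, 35, 2067]);
translate([447, 0, 0]) cube([42, 35, 2067]);
translate([42, 0, 233]) cube([405, 35, 38]);
translate([42, 0, 553]) cube([405, 35, 38]);
translate([42, 0, 873]) cube([405, 35, 38]);
translate([42, 0, 1193]) cube([405, 35, 38]);
translate([42, 0, 1513]) cube([405, 35, 38]);
translate([42, 0, 1833]) cube([405, 35, 38]);


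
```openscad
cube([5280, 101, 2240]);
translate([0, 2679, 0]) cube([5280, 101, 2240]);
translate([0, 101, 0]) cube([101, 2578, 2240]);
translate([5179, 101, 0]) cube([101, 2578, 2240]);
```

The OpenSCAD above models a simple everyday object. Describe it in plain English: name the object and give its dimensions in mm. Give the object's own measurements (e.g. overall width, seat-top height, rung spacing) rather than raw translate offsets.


The wall frame of a small rectangular building: four walls, each 2240 mm tall and 101 mm thick, enclosing a footprint 5280 mm (x) by 2780 mm (y) outside-to-outside, with no floor or roof. The front and back walls (the −y and +y sides) span the full width; the two side walls fit between them.


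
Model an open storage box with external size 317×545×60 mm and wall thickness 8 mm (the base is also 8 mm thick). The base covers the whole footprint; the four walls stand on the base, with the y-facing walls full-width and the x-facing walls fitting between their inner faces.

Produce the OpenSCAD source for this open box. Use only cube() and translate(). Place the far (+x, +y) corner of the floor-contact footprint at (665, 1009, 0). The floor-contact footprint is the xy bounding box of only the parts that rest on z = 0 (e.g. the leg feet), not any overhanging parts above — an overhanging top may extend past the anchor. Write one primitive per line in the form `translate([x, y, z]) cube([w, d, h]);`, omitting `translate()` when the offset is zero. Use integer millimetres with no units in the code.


translate([348, 464, 0]) cube([317, 545, 8]);
translate([348, 464, 8]) cube([317, 8, 52]);
translate([348, 1001, 8]) cube([317, 8, 52]);
translate([348, 472, 8]) cube([8, 529, 52]);
translate([657, 472, 8]) cube([8, 529, 52]);


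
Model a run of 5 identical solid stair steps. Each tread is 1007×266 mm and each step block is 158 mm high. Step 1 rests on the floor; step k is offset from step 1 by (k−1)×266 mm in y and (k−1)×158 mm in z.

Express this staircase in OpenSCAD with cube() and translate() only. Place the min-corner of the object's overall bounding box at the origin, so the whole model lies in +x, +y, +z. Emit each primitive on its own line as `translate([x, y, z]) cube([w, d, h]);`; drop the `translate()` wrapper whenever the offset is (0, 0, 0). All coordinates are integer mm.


cube([1007, 266, 158]);
translate([0, 266, 158]) cube([1007, 266, 158]);
translate([0, 532, 316]) cube([1007, 266, 158]);
translate([0, 798, 474]) cube([1007, 266, 158]);
translate([0, 1064, 632]) cube([1007, 266, 158]);


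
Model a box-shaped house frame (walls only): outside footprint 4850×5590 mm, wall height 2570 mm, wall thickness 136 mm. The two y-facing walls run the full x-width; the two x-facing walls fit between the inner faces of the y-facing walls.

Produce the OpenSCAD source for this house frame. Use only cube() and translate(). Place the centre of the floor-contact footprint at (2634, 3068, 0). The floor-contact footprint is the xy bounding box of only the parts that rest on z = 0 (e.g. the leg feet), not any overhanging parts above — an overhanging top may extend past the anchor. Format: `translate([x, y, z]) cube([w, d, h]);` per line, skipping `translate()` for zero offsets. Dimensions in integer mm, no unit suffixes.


translate([209, 273, 0]) cube([4850, 136, 2570]);
translate([209, 5727, 0]) cube([4850, 136, 2570]);
translate([209, 409, 0]) cube([136, 5318, 2570]);
translate([4923, 409, 0]) cube([136, 5318, 2570]);


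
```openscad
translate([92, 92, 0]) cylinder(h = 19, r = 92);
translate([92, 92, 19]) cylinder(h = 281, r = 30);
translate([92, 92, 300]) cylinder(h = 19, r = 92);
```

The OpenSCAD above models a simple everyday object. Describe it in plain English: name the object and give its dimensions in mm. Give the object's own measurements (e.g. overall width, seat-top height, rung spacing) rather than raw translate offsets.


A spool: two coaxial disc flanges of radius 92 mm and thickness 19 mm, joined by a core cylinder of radius 30 mm and height 281 mm. The lower flange rests on z = 0 and the three cylinders share a vertical axis.


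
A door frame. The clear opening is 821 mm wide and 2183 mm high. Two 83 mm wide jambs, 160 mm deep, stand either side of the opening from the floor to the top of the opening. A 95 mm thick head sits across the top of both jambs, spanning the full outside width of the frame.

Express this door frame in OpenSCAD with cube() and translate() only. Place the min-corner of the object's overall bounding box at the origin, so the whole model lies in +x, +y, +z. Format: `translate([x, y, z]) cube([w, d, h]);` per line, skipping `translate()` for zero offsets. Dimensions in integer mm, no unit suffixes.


cube([83, 160, 2183]);
translate([904, 0, 0]) cube([83, 160, 2183]);
translate([0, 0, 2183]) cube([987, 160, 95]);


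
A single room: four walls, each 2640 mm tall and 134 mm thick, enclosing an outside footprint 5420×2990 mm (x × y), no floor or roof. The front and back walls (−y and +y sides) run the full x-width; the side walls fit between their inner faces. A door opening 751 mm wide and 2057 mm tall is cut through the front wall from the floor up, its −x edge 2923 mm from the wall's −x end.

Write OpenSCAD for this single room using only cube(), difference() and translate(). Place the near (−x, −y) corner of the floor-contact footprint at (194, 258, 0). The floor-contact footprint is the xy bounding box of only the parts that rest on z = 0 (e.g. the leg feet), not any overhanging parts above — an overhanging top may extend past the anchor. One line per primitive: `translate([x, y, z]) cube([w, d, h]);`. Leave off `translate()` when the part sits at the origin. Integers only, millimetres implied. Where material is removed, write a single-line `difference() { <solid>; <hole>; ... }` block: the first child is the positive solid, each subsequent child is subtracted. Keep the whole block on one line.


difference() { translate([194, 258, 0]) cube([5420, 134, 2640]); translate([3117, 258, 0]) cube([751, 134, 2057]); }
translate([194, 3114, 0]) cube([5420, 134, 2640]);
translate([194, 392, 0]) cube([134, 2722, 2640]);
translate([5480, 392, 0]) cube([134, 2722, 2640]);


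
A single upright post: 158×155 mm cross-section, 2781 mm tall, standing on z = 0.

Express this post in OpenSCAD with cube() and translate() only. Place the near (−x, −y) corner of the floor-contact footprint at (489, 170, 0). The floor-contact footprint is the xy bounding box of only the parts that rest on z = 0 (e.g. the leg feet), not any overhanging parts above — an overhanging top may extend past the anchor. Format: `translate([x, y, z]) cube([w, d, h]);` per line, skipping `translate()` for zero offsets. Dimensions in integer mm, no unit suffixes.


translate([489, 170, 0]) cube([158, 155, 2781]);


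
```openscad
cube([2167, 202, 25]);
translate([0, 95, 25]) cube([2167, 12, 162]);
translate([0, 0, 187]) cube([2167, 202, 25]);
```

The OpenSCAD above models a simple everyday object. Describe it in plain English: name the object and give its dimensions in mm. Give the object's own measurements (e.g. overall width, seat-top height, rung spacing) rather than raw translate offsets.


An I-beam lying along x, 2167 mm long. Overall section height 212 mm. Two flanges 202 mm wide (y) and 25 mm thick, one on the floor and one at the top; a web 12 mm thick runs between them, centred on the flange width.


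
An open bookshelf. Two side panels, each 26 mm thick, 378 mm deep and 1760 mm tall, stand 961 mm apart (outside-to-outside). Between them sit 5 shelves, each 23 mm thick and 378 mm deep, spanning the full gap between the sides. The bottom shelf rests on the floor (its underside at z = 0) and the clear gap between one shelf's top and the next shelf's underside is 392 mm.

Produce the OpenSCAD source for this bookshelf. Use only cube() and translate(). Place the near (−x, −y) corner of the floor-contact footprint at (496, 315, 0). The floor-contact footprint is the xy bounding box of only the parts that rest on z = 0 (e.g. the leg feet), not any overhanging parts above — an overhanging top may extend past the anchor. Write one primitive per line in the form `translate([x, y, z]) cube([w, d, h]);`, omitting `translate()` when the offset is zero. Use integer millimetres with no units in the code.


translate([496, 315, 0]) cube([26, 378, 1760]);
translate([1431, 315, 0]) cube([26, 378, 1760]);
translate([522, 315, 0]) cube([909, 378, 23]);
translate([522, 315, 415]) cube([909, 378, 23]);
translate([522, 315, 830]) cube([909, 378, 23]);
translate([522, 315, 1245]) cube([909, 378, 23]);
translate([522, 315, 1660]) cube([909, 378, 23]);


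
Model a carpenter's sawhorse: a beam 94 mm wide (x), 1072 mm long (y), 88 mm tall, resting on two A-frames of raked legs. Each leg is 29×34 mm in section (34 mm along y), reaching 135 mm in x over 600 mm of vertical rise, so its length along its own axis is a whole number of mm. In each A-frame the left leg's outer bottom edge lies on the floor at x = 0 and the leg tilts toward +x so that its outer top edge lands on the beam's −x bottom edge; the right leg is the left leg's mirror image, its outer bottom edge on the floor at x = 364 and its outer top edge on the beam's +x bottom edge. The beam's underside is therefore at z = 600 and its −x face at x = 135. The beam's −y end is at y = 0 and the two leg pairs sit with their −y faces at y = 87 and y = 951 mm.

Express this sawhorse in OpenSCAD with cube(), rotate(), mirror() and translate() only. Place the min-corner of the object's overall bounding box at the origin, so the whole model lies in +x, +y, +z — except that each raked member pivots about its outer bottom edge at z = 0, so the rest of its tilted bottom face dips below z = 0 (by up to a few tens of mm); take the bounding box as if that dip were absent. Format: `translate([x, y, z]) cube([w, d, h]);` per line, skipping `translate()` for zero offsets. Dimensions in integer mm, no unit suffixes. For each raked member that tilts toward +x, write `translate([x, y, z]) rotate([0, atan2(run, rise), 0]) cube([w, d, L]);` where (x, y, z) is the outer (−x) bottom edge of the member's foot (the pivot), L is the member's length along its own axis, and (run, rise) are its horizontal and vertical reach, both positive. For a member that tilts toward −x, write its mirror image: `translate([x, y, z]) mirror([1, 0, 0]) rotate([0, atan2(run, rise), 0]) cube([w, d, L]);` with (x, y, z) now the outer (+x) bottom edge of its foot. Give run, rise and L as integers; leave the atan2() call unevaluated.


// leg length = √(135² + 600²) = 615
// right-leg outer foot x = 2·135 + 94 = 364
// beam min-corner = (135, 0, 600)
translate([135, 0, 600]) cube([94, 1072, 88]);
translate([0, 87, 0]) rotate([0, atan2(135, 600), 0]) cube([29, 34, 615]);
translate([364, 87, 0]) mirror([1, 0, 0]) rotate([0, atan2(135, 600), 0]) cube([29, 34, 615]);
translate([0, 951, 0]) rotate([0, atan2(135, 600), 0]) cube([29, 34, 615]);
translate([364, 951, 0]) mirror([1, 0, 0]) rotate([0, atan2(135, 600), 0]) cube([29, 34, 615]);


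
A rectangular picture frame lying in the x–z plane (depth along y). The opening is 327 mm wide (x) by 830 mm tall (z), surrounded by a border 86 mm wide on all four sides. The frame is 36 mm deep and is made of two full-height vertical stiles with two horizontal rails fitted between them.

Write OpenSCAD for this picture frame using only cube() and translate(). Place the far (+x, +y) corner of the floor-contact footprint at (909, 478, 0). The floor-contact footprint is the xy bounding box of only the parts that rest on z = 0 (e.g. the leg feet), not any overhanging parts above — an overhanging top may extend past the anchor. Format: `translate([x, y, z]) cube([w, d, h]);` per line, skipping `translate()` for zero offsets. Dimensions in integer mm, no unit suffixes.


translate([410, 442, 0]) cube([86, 36, 1002]);
translate([823, 442, 0]) cube([86, 36, 1002]);
translate([496, 442, 0]) cube([327, 36, 86]);
translate([496, 442, 916]) cube([327, 36, 86]);
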